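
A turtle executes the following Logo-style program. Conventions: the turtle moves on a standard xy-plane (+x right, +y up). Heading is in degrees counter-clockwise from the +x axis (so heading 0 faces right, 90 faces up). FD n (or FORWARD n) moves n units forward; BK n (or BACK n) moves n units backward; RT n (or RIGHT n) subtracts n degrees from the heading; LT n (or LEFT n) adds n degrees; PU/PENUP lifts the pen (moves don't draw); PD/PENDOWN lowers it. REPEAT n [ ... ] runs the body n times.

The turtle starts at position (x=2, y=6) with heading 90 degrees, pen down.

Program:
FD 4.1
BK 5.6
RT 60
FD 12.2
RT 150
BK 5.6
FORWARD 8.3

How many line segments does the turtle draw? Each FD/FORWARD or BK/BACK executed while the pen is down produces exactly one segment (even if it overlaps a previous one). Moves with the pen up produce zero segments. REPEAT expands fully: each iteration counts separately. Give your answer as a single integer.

Answer: 5

Derivation:
Executing turtle program step by step:
Start: pos=(2,6), heading=90, pen down
FD 4.1: (2,6) -> (2,10.1) [heading=90, draw]
BK 5.6: (2,10.1) -> (2,4.5) [heading=90, draw]
RT 60: heading 90 -> 30
FD 12.2: (2,4.5) -> (12.566,10.6) [heading=30, draw]
RT 150: heading 30 -> 240
BK 5.6: (12.566,10.6) -> (15.366,15.45) [heading=240, draw]
FD 8.3: (15.366,15.45) -> (11.216,8.262) [heading=240, draw]
Final: pos=(11.216,8.262), heading=240, 5 segment(s) drawn
Segments drawn: 5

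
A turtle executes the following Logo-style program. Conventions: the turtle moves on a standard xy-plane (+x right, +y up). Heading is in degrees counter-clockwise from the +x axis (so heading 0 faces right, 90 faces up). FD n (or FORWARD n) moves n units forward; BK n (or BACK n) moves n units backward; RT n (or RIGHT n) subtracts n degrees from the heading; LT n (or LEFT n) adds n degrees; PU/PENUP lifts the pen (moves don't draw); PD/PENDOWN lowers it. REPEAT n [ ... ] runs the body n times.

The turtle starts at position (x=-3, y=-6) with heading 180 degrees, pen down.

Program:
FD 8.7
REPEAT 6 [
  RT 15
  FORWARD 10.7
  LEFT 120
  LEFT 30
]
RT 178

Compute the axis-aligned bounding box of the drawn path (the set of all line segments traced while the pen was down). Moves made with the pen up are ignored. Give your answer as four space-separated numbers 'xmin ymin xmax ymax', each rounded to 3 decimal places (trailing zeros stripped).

Executing turtle program step by step:
Start: pos=(-3,-6), heading=180, pen down
FD 8.7: (-3,-6) -> (-11.7,-6) [heading=180, draw]
REPEAT 6 [
  -- iteration 1/6 --
  RT 15: heading 180 -> 165
  FD 10.7: (-11.7,-6) -> (-22.035,-3.231) [heading=165, draw]
  LT 120: heading 165 -> 285
  LT 30: heading 285 -> 315
  -- iteration 2/6 --
  RT 15: heading 315 -> 300
  FD 10.7: (-22.035,-3.231) -> (-16.685,-12.497) [heading=300, draw]
  LT 120: heading 300 -> 60
  LT 30: heading 60 -> 90
  -- iteration 3/6 --
  RT 15: heading 90 -> 75
  FD 10.7: (-16.685,-12.497) -> (-13.916,-2.162) [heading=75, draw]
  LT 120: heading 75 -> 195
  LT 30: heading 195 -> 225
  -- iteration 4/6 --
  RT 15: heading 225 -> 210
  FD 10.7: (-13.916,-2.162) -> (-23.183,-7.512) [heading=210, draw]
  LT 120: heading 210 -> 330
  LT 30: heading 330 -> 0
  -- iteration 5/6 --
  RT 15: heading 0 -> 345
  FD 10.7: (-23.183,-7.512) -> (-12.847,-10.281) [heading=345, draw]
  LT 120: heading 345 -> 105
  LT 30: heading 105 -> 135
  -- iteration 6/6 --
  RT 15: heading 135 -> 120
  FD 10.7: (-12.847,-10.281) -> (-18.197,-1.015) [heading=120, draw]
  LT 120: heading 120 -> 240
  LT 30: heading 240 -> 270
]
RT 178: heading 270 -> 92
Final: pos=(-18.197,-1.015), heading=92, 7 segment(s) drawn

Segment endpoints: x in {-23.183, -22.035, -18.197, -16.685, -13.916, -12.847, -11.7, -3}, y in {-12.497, -10.281, -7.512, -6, -6, -3.231, -2.162, -1.015}
xmin=-23.183, ymin=-12.497, xmax=-3, ymax=-1.015

Answer: -23.183 -12.497 -3 -1.015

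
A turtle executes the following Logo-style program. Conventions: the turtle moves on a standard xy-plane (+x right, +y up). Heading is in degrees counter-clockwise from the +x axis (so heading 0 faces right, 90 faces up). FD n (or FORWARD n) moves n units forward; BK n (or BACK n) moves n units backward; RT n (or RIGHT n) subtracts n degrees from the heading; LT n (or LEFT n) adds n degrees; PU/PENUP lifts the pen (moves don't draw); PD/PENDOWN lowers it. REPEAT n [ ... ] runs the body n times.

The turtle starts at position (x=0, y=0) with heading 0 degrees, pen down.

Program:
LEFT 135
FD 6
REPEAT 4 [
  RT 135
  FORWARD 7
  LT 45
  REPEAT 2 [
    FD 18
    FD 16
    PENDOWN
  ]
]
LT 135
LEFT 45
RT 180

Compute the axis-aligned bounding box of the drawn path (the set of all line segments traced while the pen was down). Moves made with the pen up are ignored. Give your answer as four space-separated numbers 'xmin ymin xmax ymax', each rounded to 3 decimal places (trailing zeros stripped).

Executing turtle program step by step:
Start: pos=(0,0), heading=0, pen down
LT 135: heading 0 -> 135
FD 6: (0,0) -> (-4.243,4.243) [heading=135, draw]
REPEAT 4 [
  -- iteration 1/4 --
  RT 135: heading 135 -> 0
  FD 7: (-4.243,4.243) -> (2.757,4.243) [heading=0, draw]
  LT 45: heading 0 -> 45
  REPEAT 2 [
    -- iteration 1/2 --
    FD 18: (2.757,4.243) -> (15.485,16.971) [heading=45, draw]
    FD 16: (15.485,16.971) -> (26.799,28.284) [heading=45, draw]
    PD: pen down
    -- iteration 2/2 --
    FD 18: (26.799,28.284) -> (39.527,41.012) [heading=45, draw]
    FD 16: (39.527,41.012) -> (50.841,52.326) [heading=45, draw]
    PD: pen down
  ]
  -- iteration 2/4 --
  RT 135: heading 45 -> 270
  FD 7: (50.841,52.326) -> (50.841,45.326) [heading=270, draw]
  LT 45: heading 270 -> 315
  REPEAT 2 [
    -- iteration 1/2 --
    FD 18: (50.841,45.326) -> (63.569,32.598) [heading=315, draw]
    FD 16: (63.569,32.598) -> (74.882,21.284) [heading=315, draw]
    PD: pen down
    -- iteration 2/2 --
    FD 18: (74.882,21.284) -> (87.61,8.556) [heading=315, draw]
    FD 16: (87.61,8.556) -> (98.924,-2.757) [heading=315, draw]
    PD: pen down
  ]
  -- iteration 3/4 --
  RT 135: heading 315 -> 180
  FD 7: (98.924,-2.757) -> (91.924,-2.757) [heading=180, draw]
  LT 45: heading 180 -> 225
  REPEAT 2 [
    -- iteration 1/2 --
    FD 18: (91.924,-2.757) -> (79.196,-15.485) [heading=225, draw]
    FD 16: (79.196,-15.485) -> (67.882,-26.799) [heading=225, draw]
    PD: pen down
    -- iteration 2/2 --
    FD 18: (67.882,-26.799) -> (55.154,-39.527) [heading=225, draw]
    FD 16: (55.154,-39.527) -> (43.841,-50.841) [heading=225, draw]
    PD: pen down
  ]
  -- iteration 4/4 --
  RT 135: heading 225 -> 90
  FD 7: (43.841,-50.841) -> (43.841,-43.841) [heading=90, draw]
  LT 45: heading 90 -> 135
  REPEAT 2 [
    -- iteration 1/2 --
    FD 18: (43.841,-43.841) -> (31.113,-31.113) [heading=135, draw]
    FD 16: (31.113,-31.113) -> (19.799,-19.799) [heading=135, draw]
    PD: pen down
    -- iteration 2/2 --
    FD 18: (19.799,-19.799) -> (7.071,-7.071) [heading=135, draw]
    FD 16: (7.071,-7.071) -> (-4.243,4.243) [heading=135, draw]
    PD: pen down
  ]
]
LT 135: heading 135 -> 270
LT 45: heading 270 -> 315
RT 180: heading 315 -> 135
Final: pos=(-4.243,4.243), heading=135, 21 segment(s) drawn

Segment endpoints: x in {-4.243, -4.243, 0, 2.757, 7.071, 15.485, 19.799, 26.799, 31.113, 39.527, 43.841, 50.841, 55.154, 63.569, 67.882, 74.882, 79.196, 87.61, 91.924, 98.924}, y in {-50.841, -43.841, -39.527, -31.113, -26.799, -19.799, -15.485, -7.071, -2.757, -2.757, 0, 4.243, 4.243, 8.556, 16.971, 21.284, 28.284, 32.598, 41.012, 45.326, 52.326}
xmin=-4.243, ymin=-50.841, xmax=98.924, ymax=52.326

Answer: -4.243 -50.841 98.924 52.326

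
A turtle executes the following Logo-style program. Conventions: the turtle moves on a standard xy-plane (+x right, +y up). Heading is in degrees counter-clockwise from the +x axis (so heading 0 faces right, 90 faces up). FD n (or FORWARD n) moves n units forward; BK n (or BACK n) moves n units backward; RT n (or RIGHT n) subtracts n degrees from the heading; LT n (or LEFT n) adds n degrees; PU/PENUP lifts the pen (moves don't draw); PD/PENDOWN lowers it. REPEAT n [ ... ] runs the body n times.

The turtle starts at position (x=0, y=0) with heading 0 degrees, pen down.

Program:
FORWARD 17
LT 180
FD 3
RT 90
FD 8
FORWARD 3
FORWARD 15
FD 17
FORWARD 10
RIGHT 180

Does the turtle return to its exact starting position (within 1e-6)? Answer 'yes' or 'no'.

Executing turtle program step by step:
Start: pos=(0,0), heading=0, pen down
FD 17: (0,0) -> (17,0) [heading=0, draw]
LT 180: heading 0 -> 180
FD 3: (17,0) -> (14,0) [heading=180, draw]
RT 90: heading 180 -> 90
FD 8: (14,0) -> (14,8) [heading=90, draw]
FD 3: (14,8) -> (14,11) [heading=90, draw]
FD 15: (14,11) -> (14,26) [heading=90, draw]
FD 17: (14,26) -> (14,43) [heading=90, draw]
FD 10: (14,43) -> (14,53) [heading=90, draw]
RT 180: heading 90 -> 270
Final: pos=(14,53), heading=270, 7 segment(s) drawn

Start position: (0, 0)
Final position: (14, 53)
Distance = 54.818; >= 1e-6 -> NOT closed

Answer: no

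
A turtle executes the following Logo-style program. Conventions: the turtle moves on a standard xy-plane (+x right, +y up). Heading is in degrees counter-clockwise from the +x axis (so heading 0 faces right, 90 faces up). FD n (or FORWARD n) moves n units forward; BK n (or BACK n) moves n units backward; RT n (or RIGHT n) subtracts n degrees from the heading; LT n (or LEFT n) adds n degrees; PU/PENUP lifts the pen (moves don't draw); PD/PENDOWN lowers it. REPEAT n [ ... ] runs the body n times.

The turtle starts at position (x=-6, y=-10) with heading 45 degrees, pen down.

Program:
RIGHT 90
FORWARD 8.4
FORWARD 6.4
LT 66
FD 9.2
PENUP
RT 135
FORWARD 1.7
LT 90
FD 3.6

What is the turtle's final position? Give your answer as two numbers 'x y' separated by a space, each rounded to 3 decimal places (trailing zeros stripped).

Answer: 15.651 -20.185

Derivation:
Executing turtle program step by step:
Start: pos=(-6,-10), heading=45, pen down
RT 90: heading 45 -> 315
FD 8.4: (-6,-10) -> (-0.06,-15.94) [heading=315, draw]
FD 6.4: (-0.06,-15.94) -> (4.465,-20.465) [heading=315, draw]
LT 66: heading 315 -> 21
FD 9.2: (4.465,-20.465) -> (13.054,-17.168) [heading=21, draw]
PU: pen up
RT 135: heading 21 -> 246
FD 1.7: (13.054,-17.168) -> (12.363,-18.721) [heading=246, move]
LT 90: heading 246 -> 336
FD 3.6: (12.363,-18.721) -> (15.651,-20.185) [heading=336, move]
Final: pos=(15.651,-20.185), heading=336, 3 segment(s) drawn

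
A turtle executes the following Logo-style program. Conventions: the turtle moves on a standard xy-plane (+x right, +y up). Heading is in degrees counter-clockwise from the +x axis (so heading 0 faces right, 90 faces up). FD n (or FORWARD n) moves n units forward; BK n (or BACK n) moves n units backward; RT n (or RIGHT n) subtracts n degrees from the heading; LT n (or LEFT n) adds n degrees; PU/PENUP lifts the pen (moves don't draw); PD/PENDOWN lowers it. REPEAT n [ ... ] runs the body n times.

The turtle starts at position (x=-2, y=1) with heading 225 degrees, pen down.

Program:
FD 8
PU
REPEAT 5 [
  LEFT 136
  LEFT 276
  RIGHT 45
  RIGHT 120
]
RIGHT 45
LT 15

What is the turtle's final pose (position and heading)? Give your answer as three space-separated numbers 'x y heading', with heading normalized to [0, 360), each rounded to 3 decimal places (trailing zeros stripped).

Executing turtle program step by step:
Start: pos=(-2,1), heading=225, pen down
FD 8: (-2,1) -> (-7.657,-4.657) [heading=225, draw]
PU: pen up
REPEAT 5 [
  -- iteration 1/5 --
  LT 136: heading 225 -> 1
  LT 276: heading 1 -> 277
  RT 45: heading 277 -> 232
  RT 120: heading 232 -> 112
  -- iteration 2/5 --
  LT 136: heading 112 -> 248
  LT 276: heading 248 -> 164
  RT 45: heading 164 -> 119
  RT 120: heading 119 -> 359
  -- iteration 3/5 --
  LT 136: heading 359 -> 135
  LT 276: heading 135 -> 51
  RT 45: heading 51 -> 6
  RT 120: heading 6 -> 246
  -- iteration 4/5 --
  LT 136: heading 246 -> 22
  LT 276: heading 22 -> 298
  RT 45: heading 298 -> 253
  RT 120: heading 253 -> 133
  -- iteration 5/5 --
  LT 136: heading 133 -> 269
  LT 276: heading 269 -> 185
  RT 45: heading 185 -> 140
  RT 120: heading 140 -> 20
]
RT 45: heading 20 -> 335
LT 15: heading 335 -> 350
Final: pos=(-7.657,-4.657), heading=350, 1 segment(s) drawn

Answer: -7.657 -4.657 350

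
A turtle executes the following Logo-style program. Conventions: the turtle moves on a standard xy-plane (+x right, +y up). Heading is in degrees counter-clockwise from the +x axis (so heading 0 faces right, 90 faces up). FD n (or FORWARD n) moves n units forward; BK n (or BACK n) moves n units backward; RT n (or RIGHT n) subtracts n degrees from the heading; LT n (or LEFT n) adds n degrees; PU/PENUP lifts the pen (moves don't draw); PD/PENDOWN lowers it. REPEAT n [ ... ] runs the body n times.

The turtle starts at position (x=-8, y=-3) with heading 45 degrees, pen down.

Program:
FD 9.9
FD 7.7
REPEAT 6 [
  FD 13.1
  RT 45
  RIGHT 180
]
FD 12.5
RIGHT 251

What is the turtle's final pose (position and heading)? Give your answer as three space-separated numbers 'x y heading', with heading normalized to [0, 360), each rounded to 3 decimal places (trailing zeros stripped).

Executing turtle program step by step:
Start: pos=(-8,-3), heading=45, pen down
FD 9.9: (-8,-3) -> (-1,4) [heading=45, draw]
FD 7.7: (-1,4) -> (4.445,9.445) [heading=45, draw]
REPEAT 6 [
  -- iteration 1/6 --
  FD 13.1: (4.445,9.445) -> (13.708,18.708) [heading=45, draw]
  RT 45: heading 45 -> 0
  RT 180: heading 0 -> 180
  -- iteration 2/6 --
  FD 13.1: (13.708,18.708) -> (0.608,18.708) [heading=180, draw]
  RT 45: heading 180 -> 135
  RT 180: heading 135 -> 315
  -- iteration 3/6 --
  FD 13.1: (0.608,18.708) -> (9.871,9.445) [heading=315, draw]
  RT 45: heading 315 -> 270
  RT 180: heading 270 -> 90
  -- iteration 4/6 --
  FD 13.1: (9.871,9.445) -> (9.871,22.545) [heading=90, draw]
  RT 45: heading 90 -> 45
  RT 180: heading 45 -> 225
  -- iteration 5/6 --
  FD 13.1: (9.871,22.545) -> (0.608,13.282) [heading=225, draw]
  RT 45: heading 225 -> 180
  RT 180: heading 180 -> 0
  -- iteration 6/6 --
  FD 13.1: (0.608,13.282) -> (13.708,13.282) [heading=0, draw]
  RT 45: heading 0 -> 315
  RT 180: heading 315 -> 135
]
FD 12.5: (13.708,13.282) -> (4.869,22.121) [heading=135, draw]
RT 251: heading 135 -> 244
Final: pos=(4.869,22.121), heading=244, 9 segment(s) drawn

Answer: 4.869 22.121 244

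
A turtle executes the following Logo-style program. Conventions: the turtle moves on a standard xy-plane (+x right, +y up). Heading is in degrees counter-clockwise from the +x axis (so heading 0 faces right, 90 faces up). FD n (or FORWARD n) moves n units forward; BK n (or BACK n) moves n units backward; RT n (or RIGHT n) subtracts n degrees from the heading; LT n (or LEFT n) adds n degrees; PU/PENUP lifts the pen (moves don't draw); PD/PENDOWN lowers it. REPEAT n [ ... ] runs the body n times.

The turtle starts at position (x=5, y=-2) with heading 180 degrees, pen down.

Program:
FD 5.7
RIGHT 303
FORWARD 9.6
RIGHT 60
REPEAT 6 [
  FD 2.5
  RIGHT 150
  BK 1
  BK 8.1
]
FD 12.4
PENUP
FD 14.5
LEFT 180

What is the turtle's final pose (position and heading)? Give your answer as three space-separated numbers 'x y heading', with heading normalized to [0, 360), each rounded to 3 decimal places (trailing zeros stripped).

Executing turtle program step by step:
Start: pos=(5,-2), heading=180, pen down
FD 5.7: (5,-2) -> (-0.7,-2) [heading=180, draw]
RT 303: heading 180 -> 237
FD 9.6: (-0.7,-2) -> (-5.929,-10.051) [heading=237, draw]
RT 60: heading 237 -> 177
REPEAT 6 [
  -- iteration 1/6 --
  FD 2.5: (-5.929,-10.051) -> (-8.425,-9.92) [heading=177, draw]
  RT 150: heading 177 -> 27
  BK 1: (-8.425,-9.92) -> (-9.316,-10.374) [heading=27, draw]
  BK 8.1: (-9.316,-10.374) -> (-16.533,-14.052) [heading=27, draw]
  -- iteration 2/6 --
  FD 2.5: (-16.533,-14.052) -> (-14.306,-12.917) [heading=27, draw]
  RT 150: heading 27 -> 237
  BK 1: (-14.306,-12.917) -> (-13.761,-12.078) [heading=237, draw]
  BK 8.1: (-13.761,-12.078) -> (-9.35,-5.285) [heading=237, draw]
  -- iteration 3/6 --
  FD 2.5: (-9.35,-5.285) -> (-10.711,-7.382) [heading=237, draw]
  RT 150: heading 237 -> 87
  BK 1: (-10.711,-7.382) -> (-10.763,-8.38) [heading=87, draw]
  BK 8.1: (-10.763,-8.38) -> (-11.187,-16.469) [heading=87, draw]
  -- iteration 4/6 --
  FD 2.5: (-11.187,-16.469) -> (-11.057,-13.972) [heading=87, draw]
  RT 150: heading 87 -> 297
  BK 1: (-11.057,-13.972) -> (-11.511,-13.081) [heading=297, draw]
  BK 8.1: (-11.511,-13.081) -> (-15.188,-5.864) [heading=297, draw]
  -- iteration 5/6 --
  FD 2.5: (-15.188,-5.864) -> (-14.053,-8.092) [heading=297, draw]
  RT 150: heading 297 -> 147
  BK 1: (-14.053,-8.092) -> (-13.214,-8.636) [heading=147, draw]
  BK 8.1: (-13.214,-8.636) -> (-6.421,-13.048) [heading=147, draw]
  -- iteration 6/6 --
  FD 2.5: (-6.421,-13.048) -> (-8.518,-11.686) [heading=147, draw]
  RT 150: heading 147 -> 357
  BK 1: (-8.518,-11.686) -> (-9.516,-11.634) [heading=357, draw]
  BK 8.1: (-9.516,-11.634) -> (-17.605,-11.21) [heading=357, draw]
]
FD 12.4: (-17.605,-11.21) -> (-5.222,-11.859) [heading=357, draw]
PU: pen up
FD 14.5: (-5.222,-11.859) -> (9.258,-12.618) [heading=357, move]
LT 180: heading 357 -> 177
Final: pos=(9.258,-12.618), heading=177, 21 segment(s) drawn

Answer: 9.258 -12.618 177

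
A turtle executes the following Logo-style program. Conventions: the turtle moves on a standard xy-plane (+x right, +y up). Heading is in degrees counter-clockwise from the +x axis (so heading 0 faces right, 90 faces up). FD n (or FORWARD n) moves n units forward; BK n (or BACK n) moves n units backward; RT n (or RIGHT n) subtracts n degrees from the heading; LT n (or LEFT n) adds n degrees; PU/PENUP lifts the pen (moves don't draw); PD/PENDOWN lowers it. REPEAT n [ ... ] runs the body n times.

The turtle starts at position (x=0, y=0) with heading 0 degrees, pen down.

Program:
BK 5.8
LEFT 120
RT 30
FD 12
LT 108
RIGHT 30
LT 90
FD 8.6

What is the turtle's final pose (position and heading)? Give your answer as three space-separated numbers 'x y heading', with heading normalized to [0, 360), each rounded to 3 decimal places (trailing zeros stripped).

Executing turtle program step by step:
Start: pos=(0,0), heading=0, pen down
BK 5.8: (0,0) -> (-5.8,0) [heading=0, draw]
LT 120: heading 0 -> 120
RT 30: heading 120 -> 90
FD 12: (-5.8,0) -> (-5.8,12) [heading=90, draw]
LT 108: heading 90 -> 198
RT 30: heading 198 -> 168
LT 90: heading 168 -> 258
FD 8.6: (-5.8,12) -> (-7.588,3.588) [heading=258, draw]
Final: pos=(-7.588,3.588), heading=258, 3 segment(s) drawn

Answer: -7.588 3.588 258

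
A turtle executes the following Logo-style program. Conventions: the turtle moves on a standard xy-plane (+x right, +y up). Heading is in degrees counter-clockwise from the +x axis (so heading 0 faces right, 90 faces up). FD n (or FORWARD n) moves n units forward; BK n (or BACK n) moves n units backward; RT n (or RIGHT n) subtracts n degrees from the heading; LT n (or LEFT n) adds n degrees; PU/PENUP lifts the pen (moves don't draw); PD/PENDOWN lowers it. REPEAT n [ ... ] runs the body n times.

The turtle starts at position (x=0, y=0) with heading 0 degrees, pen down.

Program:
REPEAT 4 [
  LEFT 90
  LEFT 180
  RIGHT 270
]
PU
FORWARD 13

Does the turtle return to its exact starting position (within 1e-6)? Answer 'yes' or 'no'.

Answer: no

Derivation:
Executing turtle program step by step:
Start: pos=(0,0), heading=0, pen down
REPEAT 4 [
  -- iteration 1/4 --
  LT 90: heading 0 -> 90
  LT 180: heading 90 -> 270
  RT 270: heading 270 -> 0
  -- iteration 2/4 --
  LT 90: heading 0 -> 90
  LT 180: heading 90 -> 270
  RT 270: heading 270 -> 0
  -- iteration 3/4 --
  LT 90: heading 0 -> 90
  LT 180: heading 90 -> 270
  RT 270: heading 270 -> 0
  -- iteration 4/4 --
  LT 90: heading 0 -> 90
  LT 180: heading 90 -> 270
  RT 270: heading 270 -> 0
]
PU: pen up
FD 13: (0,0) -> (13,0) [heading=0, move]
Final: pos=(13,0), heading=0, 0 segment(s) drawn

Start position: (0, 0)
Final position: (13, 0)
Distance = 13; >= 1e-6 -> NOT closed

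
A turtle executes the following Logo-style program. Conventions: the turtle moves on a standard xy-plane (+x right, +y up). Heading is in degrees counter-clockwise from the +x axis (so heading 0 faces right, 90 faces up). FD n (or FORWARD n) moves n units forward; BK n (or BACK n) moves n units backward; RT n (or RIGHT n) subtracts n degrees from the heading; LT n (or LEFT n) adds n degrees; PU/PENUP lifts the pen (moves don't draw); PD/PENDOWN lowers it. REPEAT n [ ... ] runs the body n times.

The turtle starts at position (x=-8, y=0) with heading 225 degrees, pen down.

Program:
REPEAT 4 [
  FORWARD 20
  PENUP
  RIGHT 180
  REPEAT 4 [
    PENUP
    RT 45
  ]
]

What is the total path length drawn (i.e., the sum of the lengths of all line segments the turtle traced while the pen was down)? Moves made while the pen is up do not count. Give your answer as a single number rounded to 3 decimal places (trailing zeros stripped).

Answer: 20

Derivation:
Executing turtle program step by step:
Start: pos=(-8,0), heading=225, pen down
REPEAT 4 [
  -- iteration 1/4 --
  FD 20: (-8,0) -> (-22.142,-14.142) [heading=225, draw]
  PU: pen up
  RT 180: heading 225 -> 45
  REPEAT 4 [
    -- iteration 1/4 --
    PU: pen up
    RT 45: heading 45 -> 0
    -- iteration 2/4 --
    PU: pen up
    RT 45: heading 0 -> 315
    -- iteration 3/4 --
    PU: pen up
    RT 45: heading 315 -> 270
    -- iteration 4/4 --
    PU: pen up
    RT 45: heading 270 -> 225
  ]
  -- iteration 2/4 --
  FD 20: (-22.142,-14.142) -> (-36.284,-28.284) [heading=225, move]
  PU: pen up
  RT 180: heading 225 -> 45
  REPEAT 4 [
    -- iteration 1/4 --
    PU: pen up
    RT 45: heading 45 -> 0
    -- iteration 2/4 --
    PU: pen up
    RT 45: heading 0 -> 315
    -- iteration 3/4 --
    PU: pen up
    RT 45: heading 315 -> 270
    -- iteration 4/4 --
    PU: pen up
    RT 45: heading 270 -> 225
  ]
  -- iteration 3/4 --
  FD 20: (-36.284,-28.284) -> (-50.426,-42.426) [heading=225, move]
  PU: pen up
  RT 180: heading 225 -> 45
  REPEAT 4 [
    -- iteration 1/4 --
    PU: pen up
    RT 45: heading 45 -> 0
    -- iteration 2/4 --
    PU: pen up
    RT 45: heading 0 -> 315
    -- iteration 3/4 --
    PU: pen up
    RT 45: heading 315 -> 270
    -- iteration 4/4 --
    PU: pen up
    RT 45: heading 270 -> 225
  ]
  -- iteration 4/4 --
  FD 20: (-50.426,-42.426) -> (-64.569,-56.569) [heading=225, move]
  PU: pen up
  RT 180: heading 225 -> 45
  REPEAT 4 [
    -- iteration 1/4 --
    PU: pen up
    RT 45: heading 45 -> 0
    -- iteration 2/4 --
    PU: pen up
    RT 45: heading 0 -> 315
    -- iteration 3/4 --
    PU: pen up
    RT 45: heading 315 -> 270
    -- iteration 4/4 --
    PU: pen up
    RT 45: heading 270 -> 225
  ]
]
Final: pos=(-64.569,-56.569), heading=225, 1 segment(s) drawn

Segment lengths:
  seg 1: (-8,0) -> (-22.142,-14.142), length = 20
Total = 20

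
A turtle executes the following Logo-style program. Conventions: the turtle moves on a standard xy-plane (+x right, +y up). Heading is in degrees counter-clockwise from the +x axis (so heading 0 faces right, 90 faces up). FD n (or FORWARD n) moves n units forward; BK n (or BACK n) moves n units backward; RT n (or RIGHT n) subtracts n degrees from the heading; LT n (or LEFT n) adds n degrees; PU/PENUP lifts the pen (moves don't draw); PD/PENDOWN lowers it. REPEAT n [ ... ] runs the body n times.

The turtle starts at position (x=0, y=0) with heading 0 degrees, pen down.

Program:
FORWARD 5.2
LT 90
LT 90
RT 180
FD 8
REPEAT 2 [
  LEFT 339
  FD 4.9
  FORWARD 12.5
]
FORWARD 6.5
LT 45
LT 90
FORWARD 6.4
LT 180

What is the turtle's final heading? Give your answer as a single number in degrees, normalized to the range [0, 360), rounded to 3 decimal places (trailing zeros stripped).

Executing turtle program step by step:
Start: pos=(0,0), heading=0, pen down
FD 5.2: (0,0) -> (5.2,0) [heading=0, draw]
LT 90: heading 0 -> 90
LT 90: heading 90 -> 180
RT 180: heading 180 -> 0
FD 8: (5.2,0) -> (13.2,0) [heading=0, draw]
REPEAT 2 [
  -- iteration 1/2 --
  LT 339: heading 0 -> 339
  FD 4.9: (13.2,0) -> (17.775,-1.756) [heading=339, draw]
  FD 12.5: (17.775,-1.756) -> (29.444,-6.236) [heading=339, draw]
  -- iteration 2/2 --
  LT 339: heading 339 -> 318
  FD 4.9: (29.444,-6.236) -> (33.086,-9.514) [heading=318, draw]
  FD 12.5: (33.086,-9.514) -> (42.375,-17.878) [heading=318, draw]
]
FD 6.5: (42.375,-17.878) -> (47.205,-22.228) [heading=318, draw]
LT 45: heading 318 -> 3
LT 90: heading 3 -> 93
FD 6.4: (47.205,-22.228) -> (46.871,-15.837) [heading=93, draw]
LT 180: heading 93 -> 273
Final: pos=(46.871,-15.837), heading=273, 8 segment(s) drawn

Answer: 273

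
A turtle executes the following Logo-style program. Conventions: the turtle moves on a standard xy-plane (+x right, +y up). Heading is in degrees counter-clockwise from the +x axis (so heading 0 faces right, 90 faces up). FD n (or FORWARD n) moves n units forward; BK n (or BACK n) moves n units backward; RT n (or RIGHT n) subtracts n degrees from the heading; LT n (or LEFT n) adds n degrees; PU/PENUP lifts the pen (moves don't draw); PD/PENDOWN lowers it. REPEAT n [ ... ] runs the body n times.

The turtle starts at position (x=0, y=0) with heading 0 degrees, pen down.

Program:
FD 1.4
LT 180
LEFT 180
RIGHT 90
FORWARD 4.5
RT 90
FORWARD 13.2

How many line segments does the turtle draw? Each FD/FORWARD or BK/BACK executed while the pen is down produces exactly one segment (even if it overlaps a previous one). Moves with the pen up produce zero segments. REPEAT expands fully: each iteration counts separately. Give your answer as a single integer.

Answer: 3

Derivation:
Executing turtle program step by step:
Start: pos=(0,0), heading=0, pen down
FD 1.4: (0,0) -> (1.4,0) [heading=0, draw]
LT 180: heading 0 -> 180
LT 180: heading 180 -> 0
RT 90: heading 0 -> 270
FD 4.5: (1.4,0) -> (1.4,-4.5) [heading=270, draw]
RT 90: heading 270 -> 180
FD 13.2: (1.4,-4.5) -> (-11.8,-4.5) [heading=180, draw]
Final: pos=(-11.8,-4.5), heading=180, 3 segment(s) drawn
Segments drawn: 3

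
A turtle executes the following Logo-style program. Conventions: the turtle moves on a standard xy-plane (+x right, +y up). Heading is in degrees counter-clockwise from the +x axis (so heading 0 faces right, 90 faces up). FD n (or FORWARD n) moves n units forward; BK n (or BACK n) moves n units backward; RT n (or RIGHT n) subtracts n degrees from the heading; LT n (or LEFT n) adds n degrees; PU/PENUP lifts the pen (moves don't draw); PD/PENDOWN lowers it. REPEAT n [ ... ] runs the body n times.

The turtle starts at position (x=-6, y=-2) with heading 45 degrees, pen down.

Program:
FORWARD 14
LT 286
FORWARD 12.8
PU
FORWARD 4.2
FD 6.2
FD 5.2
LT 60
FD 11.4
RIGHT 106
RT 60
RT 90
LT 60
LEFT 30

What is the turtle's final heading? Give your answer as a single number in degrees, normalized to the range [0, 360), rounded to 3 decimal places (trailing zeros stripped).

Executing turtle program step by step:
Start: pos=(-6,-2), heading=45, pen down
FD 14: (-6,-2) -> (3.899,7.899) [heading=45, draw]
LT 286: heading 45 -> 331
FD 12.8: (3.899,7.899) -> (15.095,1.694) [heading=331, draw]
PU: pen up
FD 4.2: (15.095,1.694) -> (18.768,-0.342) [heading=331, move]
FD 6.2: (18.768,-0.342) -> (24.191,-3.348) [heading=331, move]
FD 5.2: (24.191,-3.348) -> (28.739,-5.869) [heading=331, move]
LT 60: heading 331 -> 31
FD 11.4: (28.739,-5.869) -> (38.51,0.002) [heading=31, move]
RT 106: heading 31 -> 285
RT 60: heading 285 -> 225
RT 90: heading 225 -> 135
LT 60: heading 135 -> 195
LT 30: heading 195 -> 225
Final: pos=(38.51,0.002), heading=225, 2 segment(s) drawn

Answer: 225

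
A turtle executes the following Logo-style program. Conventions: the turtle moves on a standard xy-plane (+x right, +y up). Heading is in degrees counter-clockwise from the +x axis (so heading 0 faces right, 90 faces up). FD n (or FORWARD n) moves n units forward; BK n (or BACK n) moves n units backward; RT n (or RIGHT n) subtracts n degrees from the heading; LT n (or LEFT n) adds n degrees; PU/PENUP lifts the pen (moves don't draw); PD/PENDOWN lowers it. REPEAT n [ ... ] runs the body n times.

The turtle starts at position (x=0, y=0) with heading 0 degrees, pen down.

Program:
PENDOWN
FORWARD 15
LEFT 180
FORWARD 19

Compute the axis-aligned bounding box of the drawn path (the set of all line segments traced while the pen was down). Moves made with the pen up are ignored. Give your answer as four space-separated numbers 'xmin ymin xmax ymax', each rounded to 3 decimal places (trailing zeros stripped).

Executing turtle program step by step:
Start: pos=(0,0), heading=0, pen down
PD: pen down
FD 15: (0,0) -> (15,0) [heading=0, draw]
LT 180: heading 0 -> 180
FD 19: (15,0) -> (-4,0) [heading=180, draw]
Final: pos=(-4,0), heading=180, 2 segment(s) drawn

Segment endpoints: x in {-4, 0, 15}, y in {0, 0}
xmin=-4, ymin=0, xmax=15, ymax=0

Answer: -4 0 15 0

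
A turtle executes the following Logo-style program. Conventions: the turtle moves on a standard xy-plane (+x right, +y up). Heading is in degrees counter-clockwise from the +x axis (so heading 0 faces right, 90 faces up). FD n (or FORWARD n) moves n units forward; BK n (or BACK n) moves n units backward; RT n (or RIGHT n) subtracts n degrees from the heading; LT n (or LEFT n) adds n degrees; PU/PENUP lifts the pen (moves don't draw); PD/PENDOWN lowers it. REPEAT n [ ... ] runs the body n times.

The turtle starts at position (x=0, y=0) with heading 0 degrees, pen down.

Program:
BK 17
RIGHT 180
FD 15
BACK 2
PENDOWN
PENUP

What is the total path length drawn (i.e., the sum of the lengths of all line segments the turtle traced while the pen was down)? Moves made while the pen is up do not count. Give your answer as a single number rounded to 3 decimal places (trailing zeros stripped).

Answer: 34

Derivation:
Executing turtle program step by step:
Start: pos=(0,0), heading=0, pen down
BK 17: (0,0) -> (-17,0) [heading=0, draw]
RT 180: heading 0 -> 180
FD 15: (-17,0) -> (-32,0) [heading=180, draw]
BK 2: (-32,0) -> (-30,0) [heading=180, draw]
PD: pen down
PU: pen up
Final: pos=(-30,0), heading=180, 3 segment(s) drawn

Segment lengths:
  seg 1: (0,0) -> (-17,0), length = 17
  seg 2: (-17,0) -> (-32,0), length = 15
  seg 3: (-32,0) -> (-30,0), length = 2
Total = 34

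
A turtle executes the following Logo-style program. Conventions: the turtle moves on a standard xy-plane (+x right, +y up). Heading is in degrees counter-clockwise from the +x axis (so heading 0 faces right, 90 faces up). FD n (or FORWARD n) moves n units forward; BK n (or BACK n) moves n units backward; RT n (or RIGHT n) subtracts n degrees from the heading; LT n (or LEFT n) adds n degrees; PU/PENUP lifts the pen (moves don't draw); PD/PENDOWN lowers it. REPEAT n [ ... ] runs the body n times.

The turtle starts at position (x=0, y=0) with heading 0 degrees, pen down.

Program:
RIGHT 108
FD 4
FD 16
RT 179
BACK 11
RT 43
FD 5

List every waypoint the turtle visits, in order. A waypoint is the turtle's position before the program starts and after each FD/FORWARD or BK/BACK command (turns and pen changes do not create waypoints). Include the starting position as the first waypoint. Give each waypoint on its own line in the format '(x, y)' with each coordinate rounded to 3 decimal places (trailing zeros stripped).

Executing turtle program step by step:
Start: pos=(0,0), heading=0, pen down
RT 108: heading 0 -> 252
FD 4: (0,0) -> (-1.236,-3.804) [heading=252, draw]
FD 16: (-1.236,-3.804) -> (-6.18,-19.021) [heading=252, draw]
RT 179: heading 252 -> 73
BK 11: (-6.18,-19.021) -> (-9.396,-29.54) [heading=73, draw]
RT 43: heading 73 -> 30
FD 5: (-9.396,-29.54) -> (-5.066,-27.04) [heading=30, draw]
Final: pos=(-5.066,-27.04), heading=30, 4 segment(s) drawn
Waypoints (5 total):
(0, 0)
(-1.236, -3.804)
(-6.18, -19.021)
(-9.396, -29.54)
(-5.066, -27.04)

Answer: (0, 0)
(-1.236, -3.804)
(-6.18, -19.021)
(-9.396, -29.54)
(-5.066, -27.04)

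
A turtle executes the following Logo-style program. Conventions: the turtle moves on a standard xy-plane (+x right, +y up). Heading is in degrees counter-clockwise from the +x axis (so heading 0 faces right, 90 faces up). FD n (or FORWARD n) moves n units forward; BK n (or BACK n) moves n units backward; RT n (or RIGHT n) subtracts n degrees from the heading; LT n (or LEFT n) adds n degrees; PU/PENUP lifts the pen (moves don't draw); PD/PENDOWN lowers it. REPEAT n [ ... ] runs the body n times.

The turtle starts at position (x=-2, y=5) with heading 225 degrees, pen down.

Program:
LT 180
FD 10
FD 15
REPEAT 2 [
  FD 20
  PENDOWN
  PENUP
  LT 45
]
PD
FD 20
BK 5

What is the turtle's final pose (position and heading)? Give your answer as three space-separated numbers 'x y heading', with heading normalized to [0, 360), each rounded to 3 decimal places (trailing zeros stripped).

Answer: 19.213 67.426 135

Derivation:
Executing turtle program step by step:
Start: pos=(-2,5), heading=225, pen down
LT 180: heading 225 -> 45
FD 10: (-2,5) -> (5.071,12.071) [heading=45, draw]
FD 15: (5.071,12.071) -> (15.678,22.678) [heading=45, draw]
REPEAT 2 [
  -- iteration 1/2 --
  FD 20: (15.678,22.678) -> (29.82,36.82) [heading=45, draw]
  PD: pen down
  PU: pen up
  LT 45: heading 45 -> 90
  -- iteration 2/2 --
  FD 20: (29.82,36.82) -> (29.82,56.82) [heading=90, move]
  PD: pen down
  PU: pen up
  LT 45: heading 90 -> 135
]
PD: pen down
FD 20: (29.82,56.82) -> (15.678,70.962) [heading=135, draw]
BK 5: (15.678,70.962) -> (19.213,67.426) [heading=135, draw]
Final: pos=(19.213,67.426), heading=135, 5 segment(s) drawn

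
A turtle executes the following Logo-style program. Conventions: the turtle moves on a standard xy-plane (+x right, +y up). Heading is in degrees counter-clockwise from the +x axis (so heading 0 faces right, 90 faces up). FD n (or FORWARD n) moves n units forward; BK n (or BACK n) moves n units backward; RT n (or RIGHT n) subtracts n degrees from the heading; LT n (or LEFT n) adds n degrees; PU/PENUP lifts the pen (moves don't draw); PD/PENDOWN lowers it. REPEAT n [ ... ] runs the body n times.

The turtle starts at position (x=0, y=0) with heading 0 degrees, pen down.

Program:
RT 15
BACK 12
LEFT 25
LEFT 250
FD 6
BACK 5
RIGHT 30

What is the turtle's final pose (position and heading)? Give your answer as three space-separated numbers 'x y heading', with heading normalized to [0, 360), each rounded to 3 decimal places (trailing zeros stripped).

Executing turtle program step by step:
Start: pos=(0,0), heading=0, pen down
RT 15: heading 0 -> 345
BK 12: (0,0) -> (-11.591,3.106) [heading=345, draw]
LT 25: heading 345 -> 10
LT 250: heading 10 -> 260
FD 6: (-11.591,3.106) -> (-12.633,-2.803) [heading=260, draw]
BK 5: (-12.633,-2.803) -> (-11.765,2.121) [heading=260, draw]
RT 30: heading 260 -> 230
Final: pos=(-11.765,2.121), heading=230, 3 segment(s) drawn

Answer: -11.765 2.121 230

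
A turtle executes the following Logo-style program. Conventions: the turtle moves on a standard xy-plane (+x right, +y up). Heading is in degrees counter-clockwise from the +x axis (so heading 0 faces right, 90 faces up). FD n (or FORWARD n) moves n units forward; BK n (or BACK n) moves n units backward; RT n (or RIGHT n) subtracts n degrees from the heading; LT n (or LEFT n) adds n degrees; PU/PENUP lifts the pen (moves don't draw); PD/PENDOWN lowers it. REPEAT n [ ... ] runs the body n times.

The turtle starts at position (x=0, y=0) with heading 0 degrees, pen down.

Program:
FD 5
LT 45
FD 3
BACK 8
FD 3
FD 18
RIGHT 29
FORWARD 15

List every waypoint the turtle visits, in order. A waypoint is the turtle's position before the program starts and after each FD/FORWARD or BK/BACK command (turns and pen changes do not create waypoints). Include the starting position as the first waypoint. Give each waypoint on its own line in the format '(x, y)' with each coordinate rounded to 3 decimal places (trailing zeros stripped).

Answer: (0, 0)
(5, 0)
(7.121, 2.121)
(1.464, -3.536)
(3.586, -1.414)
(16.314, 11.314)
(30.733, 15.448)

Derivation:
Executing turtle program step by step:
Start: pos=(0,0), heading=0, pen down
FD 5: (0,0) -> (5,0) [heading=0, draw]
LT 45: heading 0 -> 45
FD 3: (5,0) -> (7.121,2.121) [heading=45, draw]
BK 8: (7.121,2.121) -> (1.464,-3.536) [heading=45, draw]
FD 3: (1.464,-3.536) -> (3.586,-1.414) [heading=45, draw]
FD 18: (3.586,-1.414) -> (16.314,11.314) [heading=45, draw]
RT 29: heading 45 -> 16
FD 15: (16.314,11.314) -> (30.733,15.448) [heading=16, draw]
Final: pos=(30.733,15.448), heading=16, 6 segment(s) drawn
Waypoints (7 total):
(0, 0)
(5, 0)
(7.121, 2.121)
(1.464, -3.536)
(3.586, -1.414)
(16.314, 11.314)
(30.733, 15.448)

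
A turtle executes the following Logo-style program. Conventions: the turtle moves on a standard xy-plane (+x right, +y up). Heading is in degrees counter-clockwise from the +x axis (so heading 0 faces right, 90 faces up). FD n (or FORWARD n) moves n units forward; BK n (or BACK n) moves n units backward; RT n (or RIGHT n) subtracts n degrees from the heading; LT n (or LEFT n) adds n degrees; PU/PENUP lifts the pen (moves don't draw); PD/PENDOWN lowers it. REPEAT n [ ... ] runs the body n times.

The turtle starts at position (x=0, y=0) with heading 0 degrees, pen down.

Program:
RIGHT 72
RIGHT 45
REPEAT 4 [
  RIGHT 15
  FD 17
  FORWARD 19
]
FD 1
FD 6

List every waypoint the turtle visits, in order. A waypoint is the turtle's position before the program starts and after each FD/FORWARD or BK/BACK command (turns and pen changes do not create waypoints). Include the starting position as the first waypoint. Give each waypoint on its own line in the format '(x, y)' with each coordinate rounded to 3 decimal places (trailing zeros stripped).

Answer: (0, 0)
(-11.375, -12.633)
(-24.089, -26.753)
(-38.346, -36.012)
(-54.281, -46.36)
(-70.449, -51.614)
(-88.519, -57.485)
(-105.496, -58.375)
(-124.47, -59.369)
(-125.468, -59.421)
(-131.46, -59.735)

Derivation:
Executing turtle program step by step:
Start: pos=(0,0), heading=0, pen down
RT 72: heading 0 -> 288
RT 45: heading 288 -> 243
REPEAT 4 [
  -- iteration 1/4 --
  RT 15: heading 243 -> 228
  FD 17: (0,0) -> (-11.375,-12.633) [heading=228, draw]
  FD 19: (-11.375,-12.633) -> (-24.089,-26.753) [heading=228, draw]
  -- iteration 2/4 --
  RT 15: heading 228 -> 213
  FD 17: (-24.089,-26.753) -> (-38.346,-36.012) [heading=213, draw]
  FD 19: (-38.346,-36.012) -> (-54.281,-46.36) [heading=213, draw]
  -- iteration 3/4 --
  RT 15: heading 213 -> 198
  FD 17: (-54.281,-46.36) -> (-70.449,-51.614) [heading=198, draw]
  FD 19: (-70.449,-51.614) -> (-88.519,-57.485) [heading=198, draw]
  -- iteration 4/4 --
  RT 15: heading 198 -> 183
  FD 17: (-88.519,-57.485) -> (-105.496,-58.375) [heading=183, draw]
  FD 19: (-105.496,-58.375) -> (-124.47,-59.369) [heading=183, draw]
]
FD 1: (-124.47,-59.369) -> (-125.468,-59.421) [heading=183, draw]
FD 6: (-125.468,-59.421) -> (-131.46,-59.735) [heading=183, draw]
Final: pos=(-131.46,-59.735), heading=183, 10 segment(s) drawn
Waypoints (11 total):
(0, 0)
(-11.375, -12.633)
(-24.089, -26.753)
(-38.346, -36.012)
(-54.281, -46.36)
(-70.449, -51.614)
(-88.519, -57.485)
(-105.496, -58.375)
(-124.47, -59.369)
(-125.468, -59.421)
(-131.46, -59.735)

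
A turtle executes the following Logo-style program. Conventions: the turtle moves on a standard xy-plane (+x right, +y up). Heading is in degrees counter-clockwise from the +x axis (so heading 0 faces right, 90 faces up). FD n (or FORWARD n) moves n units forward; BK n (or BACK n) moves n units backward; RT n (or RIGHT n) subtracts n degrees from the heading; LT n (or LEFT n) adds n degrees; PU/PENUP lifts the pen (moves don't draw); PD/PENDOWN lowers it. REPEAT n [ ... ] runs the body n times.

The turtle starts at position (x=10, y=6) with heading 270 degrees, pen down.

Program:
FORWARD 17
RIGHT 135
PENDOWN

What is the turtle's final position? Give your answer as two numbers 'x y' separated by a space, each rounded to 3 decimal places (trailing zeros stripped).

Answer: 10 -11

Derivation:
Executing turtle program step by step:
Start: pos=(10,6), heading=270, pen down
FD 17: (10,6) -> (10,-11) [heading=270, draw]
RT 135: heading 270 -> 135
PD: pen down
Final: pos=(10,-11), heading=135, 1 segment(s) drawn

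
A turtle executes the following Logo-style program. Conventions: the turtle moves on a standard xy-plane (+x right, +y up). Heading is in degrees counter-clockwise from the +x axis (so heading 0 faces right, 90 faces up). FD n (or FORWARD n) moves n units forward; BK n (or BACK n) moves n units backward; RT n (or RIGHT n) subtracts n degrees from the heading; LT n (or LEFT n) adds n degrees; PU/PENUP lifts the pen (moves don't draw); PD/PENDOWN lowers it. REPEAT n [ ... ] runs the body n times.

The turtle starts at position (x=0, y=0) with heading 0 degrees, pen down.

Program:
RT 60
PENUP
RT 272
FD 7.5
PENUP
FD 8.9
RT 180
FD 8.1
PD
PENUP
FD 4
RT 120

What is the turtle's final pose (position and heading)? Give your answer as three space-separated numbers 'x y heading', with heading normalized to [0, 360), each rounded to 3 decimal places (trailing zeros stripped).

Answer: 3.797 2.019 88

Derivation:
Executing turtle program step by step:
Start: pos=(0,0), heading=0, pen down
RT 60: heading 0 -> 300
PU: pen up
RT 272: heading 300 -> 28
FD 7.5: (0,0) -> (6.622,3.521) [heading=28, move]
PU: pen up
FD 8.9: (6.622,3.521) -> (14.48,7.699) [heading=28, move]
RT 180: heading 28 -> 208
FD 8.1: (14.48,7.699) -> (7.328,3.897) [heading=208, move]
PD: pen down
PU: pen up
FD 4: (7.328,3.897) -> (3.797,2.019) [heading=208, move]
RT 120: heading 208 -> 88
Final: pos=(3.797,2.019), heading=88, 0 segment(s) drawn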